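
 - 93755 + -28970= - 122725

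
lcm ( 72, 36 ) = 72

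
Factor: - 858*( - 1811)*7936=12331258368 = 2^9*3^1*11^1*13^1*31^1*1811^1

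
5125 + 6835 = 11960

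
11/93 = 11/93 = 0.12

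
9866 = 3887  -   - 5979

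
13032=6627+6405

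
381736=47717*8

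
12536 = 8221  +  4315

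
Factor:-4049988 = -2^2*3^1*547^1*617^1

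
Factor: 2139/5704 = 2^( - 3 )*3^1= 3/8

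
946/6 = 473/3 = 157.67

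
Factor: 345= 3^1*5^1*23^1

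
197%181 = 16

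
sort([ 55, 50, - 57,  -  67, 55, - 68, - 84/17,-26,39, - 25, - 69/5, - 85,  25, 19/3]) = [-85,-68,-67, - 57,-26, -25,  -  69/5,- 84/17,19/3, 25  ,  39, 50, 55, 55]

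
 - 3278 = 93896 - 97174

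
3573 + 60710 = 64283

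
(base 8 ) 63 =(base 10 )51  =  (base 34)1H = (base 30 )1L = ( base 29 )1M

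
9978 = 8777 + 1201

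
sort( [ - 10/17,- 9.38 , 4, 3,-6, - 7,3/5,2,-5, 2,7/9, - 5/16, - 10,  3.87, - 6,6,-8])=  [-10, -9.38, - 8, - 7,- 6, - 6, - 5, - 10/17, - 5/16,3/5, 7/9 , 2,2,3,3.87,4, 6 ] 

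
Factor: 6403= 19^1*337^1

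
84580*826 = 69863080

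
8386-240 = 8146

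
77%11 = 0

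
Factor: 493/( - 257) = - 17^1*29^1*257^ (-1)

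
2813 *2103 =5915739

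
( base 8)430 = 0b100011000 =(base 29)9j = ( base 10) 280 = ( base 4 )10120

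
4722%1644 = 1434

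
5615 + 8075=13690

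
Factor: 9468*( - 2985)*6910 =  - 2^3*3^3*5^2 *199^1 * 263^1*691^1=- 195290281800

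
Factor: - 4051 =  - 4051^1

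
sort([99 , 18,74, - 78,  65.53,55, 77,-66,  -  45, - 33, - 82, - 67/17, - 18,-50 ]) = [ - 82, - 78, -66,  -  50, - 45,-33, - 18, - 67/17, 18, 55,65.53, 74,77, 99 ]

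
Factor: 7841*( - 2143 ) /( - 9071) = 16803263/9071 = 47^( - 1)  *193^( - 1 )* 2143^1*7841^1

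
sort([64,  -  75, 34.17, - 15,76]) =[ - 75, - 15,34.17,64 , 76 ] 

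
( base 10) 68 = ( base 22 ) 32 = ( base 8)104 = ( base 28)2c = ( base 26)2G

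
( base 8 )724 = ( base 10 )468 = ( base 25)ii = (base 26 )I0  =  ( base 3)122100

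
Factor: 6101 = 6101^1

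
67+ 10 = 77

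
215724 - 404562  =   - 188838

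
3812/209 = 3812/209 = 18.24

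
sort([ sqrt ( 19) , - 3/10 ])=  [ - 3/10 , sqrt (19 )]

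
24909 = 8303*3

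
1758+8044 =9802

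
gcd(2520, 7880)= 40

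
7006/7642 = 3503/3821 = 0.92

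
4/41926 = 2/20963 = 0.00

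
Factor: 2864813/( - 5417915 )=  - 5^( - 1 )*7^1*409259^1 * 1083583^( - 1 )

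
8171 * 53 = 433063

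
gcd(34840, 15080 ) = 520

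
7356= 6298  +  1058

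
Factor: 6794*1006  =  2^2*43^1*79^1*503^1 = 6834764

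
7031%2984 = 1063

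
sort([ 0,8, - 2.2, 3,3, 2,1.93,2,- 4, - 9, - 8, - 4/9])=[-9, -8, - 4, - 2.2, - 4/9, 0,1.93,2,2, 3, 3, 8]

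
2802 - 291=2511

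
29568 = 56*528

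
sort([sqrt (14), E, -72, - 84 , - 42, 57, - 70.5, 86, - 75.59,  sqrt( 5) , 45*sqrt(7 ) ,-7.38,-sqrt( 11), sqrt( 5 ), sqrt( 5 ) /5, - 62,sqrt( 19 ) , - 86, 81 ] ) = [ - 86, - 84,-75.59 , - 72 ,-70.5 , - 62,-42, - 7.38, - sqrt(11 ),sqrt( 5 )/5, sqrt( 5),sqrt( 5 ), E,  sqrt( 14 ),sqrt( 19 ), 57,  81, 86, 45 * sqrt(  7) ]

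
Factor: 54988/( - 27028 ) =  - 29^(  -  1 ) * 59^1 = - 59/29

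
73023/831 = 87 + 242/277=87.87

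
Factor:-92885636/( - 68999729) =2^2*29^( - 1 )*877^( - 1 )*983^1*2713^( - 1)*23623^1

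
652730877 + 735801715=1388532592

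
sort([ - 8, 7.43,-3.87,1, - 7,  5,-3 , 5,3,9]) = [-8, - 7, - 3.87, - 3 , 1,  3,5 , 5 , 7.43, 9]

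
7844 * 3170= 24865480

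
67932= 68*999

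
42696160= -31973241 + 74669401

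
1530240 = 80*19128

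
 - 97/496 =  - 1+399/496  =  - 0.20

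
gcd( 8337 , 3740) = 1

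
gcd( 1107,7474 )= 1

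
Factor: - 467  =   - 467^1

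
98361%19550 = 611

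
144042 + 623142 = 767184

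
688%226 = 10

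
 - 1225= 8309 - 9534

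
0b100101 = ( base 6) 101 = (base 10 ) 37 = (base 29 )18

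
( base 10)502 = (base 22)10I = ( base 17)1c9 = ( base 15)237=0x1F6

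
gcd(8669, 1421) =1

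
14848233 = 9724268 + 5123965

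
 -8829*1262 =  - 11142198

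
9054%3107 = 2840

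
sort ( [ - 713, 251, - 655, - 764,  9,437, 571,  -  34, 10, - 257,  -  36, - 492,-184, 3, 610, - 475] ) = [-764, - 713, - 655, - 492,- 475, - 257,-184, - 36, - 34, 3, 9,10,251,437,  571, 610 ] 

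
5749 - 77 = 5672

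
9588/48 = 199 + 3/4 = 199.75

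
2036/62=32 + 26/31 = 32.84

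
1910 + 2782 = 4692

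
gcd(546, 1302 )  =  42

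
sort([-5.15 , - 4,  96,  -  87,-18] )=[ - 87, - 18, - 5.15, - 4,  96]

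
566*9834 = 5566044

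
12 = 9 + 3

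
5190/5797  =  5190/5797 = 0.90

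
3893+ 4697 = 8590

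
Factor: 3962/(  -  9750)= - 3^(-1)*5^( - 3 ) *7^1 * 13^( - 1 )*283^1 = - 1981/4875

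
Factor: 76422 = 2^1*3^1*47^1 * 271^1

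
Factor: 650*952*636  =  2^6*3^1*5^2*7^1*13^1*17^1*53^1 = 393556800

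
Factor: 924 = 2^2*3^1*7^1*11^1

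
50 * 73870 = 3693500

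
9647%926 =387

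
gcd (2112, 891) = 33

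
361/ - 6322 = -361/6322 = -  0.06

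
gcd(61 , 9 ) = 1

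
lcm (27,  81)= 81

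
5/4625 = 1/925 = 0.00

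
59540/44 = 1353 + 2/11= 1353.18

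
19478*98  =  1908844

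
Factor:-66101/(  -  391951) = 71^1*421^(- 1) = 71/421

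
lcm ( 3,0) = 0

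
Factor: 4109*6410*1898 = 49990833620 = 2^2 * 5^1 * 7^1 * 13^1 * 73^1*587^1*641^1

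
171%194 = 171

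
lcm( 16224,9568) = 373152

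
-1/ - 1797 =1/1797=0.00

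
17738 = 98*181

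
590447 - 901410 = - 310963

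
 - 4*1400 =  - 5600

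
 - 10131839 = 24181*( - 419)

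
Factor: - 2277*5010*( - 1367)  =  2^1 * 3^3*5^1*11^1 * 23^1 * 167^1*1367^1  =  15594421590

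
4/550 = 2/275 = 0.01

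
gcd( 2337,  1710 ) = 57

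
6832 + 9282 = 16114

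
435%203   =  29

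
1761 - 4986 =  - 3225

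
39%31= 8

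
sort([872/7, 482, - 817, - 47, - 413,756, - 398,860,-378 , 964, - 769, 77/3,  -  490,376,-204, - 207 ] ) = [ - 817, - 769,- 490, - 413 , - 398, - 378, - 207, - 204, - 47,77/3, 872/7, 376, 482, 756, 860 , 964 ] 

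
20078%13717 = 6361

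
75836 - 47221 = 28615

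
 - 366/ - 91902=61/15317 =0.00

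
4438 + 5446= 9884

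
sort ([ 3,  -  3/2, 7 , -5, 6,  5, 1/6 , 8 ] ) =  [ - 5, - 3/2, 1/6 , 3,5, 6, 7,8]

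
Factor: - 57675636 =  - 2^2 * 3^2*1602101^1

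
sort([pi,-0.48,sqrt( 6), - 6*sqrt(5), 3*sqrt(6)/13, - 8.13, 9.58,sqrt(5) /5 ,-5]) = [ - 6 *sqrt( 5 ),  -  8.13, - 5,-0.48,sqrt(5) /5, 3 * sqrt(6) /13,sqrt (6),pi,9.58 ] 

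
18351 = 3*6117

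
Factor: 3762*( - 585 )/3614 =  - 84645/139= -3^4 * 5^1*11^1*19^1*139^( - 1) 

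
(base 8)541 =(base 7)1013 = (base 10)353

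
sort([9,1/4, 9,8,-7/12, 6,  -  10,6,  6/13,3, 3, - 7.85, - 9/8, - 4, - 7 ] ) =[ - 10, - 7.85, - 7, - 4, - 9/8, -7/12,1/4, 6/13,3, 3,6, 6,  8,  9, 9]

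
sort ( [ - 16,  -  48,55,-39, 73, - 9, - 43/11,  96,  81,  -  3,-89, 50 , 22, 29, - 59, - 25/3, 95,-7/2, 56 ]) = [ - 89, - 59,-48, - 39,-16,-9, - 25/3,-43/11, - 7/2, - 3,  22, 29,50, 55,56, 73, 81, 95, 96] 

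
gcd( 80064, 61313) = 1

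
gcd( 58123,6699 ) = 1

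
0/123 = 0  =  0.00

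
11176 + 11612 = 22788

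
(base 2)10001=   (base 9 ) 18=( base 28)h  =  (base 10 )17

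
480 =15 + 465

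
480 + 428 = 908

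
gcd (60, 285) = 15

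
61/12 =61/12 = 5.08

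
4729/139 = 34 + 3/139 = 34.02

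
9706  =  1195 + 8511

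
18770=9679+9091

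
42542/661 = 64 + 238/661 = 64.36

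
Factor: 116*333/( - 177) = -2^2*3^1*29^1*37^1*59^( - 1) = - 12876/59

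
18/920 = 9/460 = 0.02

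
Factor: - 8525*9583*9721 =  - 794157824075 = -5^2*7^1 *11^1*31^1*37^2*9721^1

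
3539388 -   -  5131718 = 8671106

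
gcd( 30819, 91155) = 3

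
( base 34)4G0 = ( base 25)86I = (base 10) 5168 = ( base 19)e60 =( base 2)1010000110000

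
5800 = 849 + 4951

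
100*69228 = 6922800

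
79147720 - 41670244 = 37477476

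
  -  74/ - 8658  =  1/117 = 0.01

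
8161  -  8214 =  - 53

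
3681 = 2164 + 1517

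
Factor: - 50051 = - 50051^1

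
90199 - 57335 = 32864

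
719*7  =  5033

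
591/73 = 8 + 7/73 = 8.10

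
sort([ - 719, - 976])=[-976, - 719]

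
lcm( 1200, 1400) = 8400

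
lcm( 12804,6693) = 294492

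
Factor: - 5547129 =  - 3^1*7^1*43^1*6143^1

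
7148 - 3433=3715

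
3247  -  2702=545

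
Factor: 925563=3^1*308521^1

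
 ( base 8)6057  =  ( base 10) 3119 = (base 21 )71b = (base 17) ad8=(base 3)11021112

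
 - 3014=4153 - 7167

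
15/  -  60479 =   -  15/60479 = -0.00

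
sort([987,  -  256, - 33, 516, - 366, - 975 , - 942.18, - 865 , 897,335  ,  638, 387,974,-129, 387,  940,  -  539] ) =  [-975, - 942.18,-865, - 539,-366, -256,-129, - 33, 335, 387, 387,516, 638, 897, 940, 974, 987 ]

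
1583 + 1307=2890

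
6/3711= 2/1237=0.00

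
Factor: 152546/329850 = 3^( -2)*5^(- 2 )*89^1*733^( - 1)*857^1 = 76273/164925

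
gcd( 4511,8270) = 1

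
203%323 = 203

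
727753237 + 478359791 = 1206113028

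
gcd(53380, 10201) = 1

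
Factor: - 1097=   -  1097^1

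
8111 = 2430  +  5681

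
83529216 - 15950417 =67578799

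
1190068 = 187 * 6364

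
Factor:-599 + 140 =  - 3^3*17^1 =- 459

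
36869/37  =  36869/37 = 996.46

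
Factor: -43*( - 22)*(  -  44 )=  - 41624  =  -2^3*11^2* 43^1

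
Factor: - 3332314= - 2^1 *31^1*71^1 *757^1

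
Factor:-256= - 2^8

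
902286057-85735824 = 816550233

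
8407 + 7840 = 16247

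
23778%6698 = 3684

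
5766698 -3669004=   2097694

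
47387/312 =151 + 275/312 = 151.88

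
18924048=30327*624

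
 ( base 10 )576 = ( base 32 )I0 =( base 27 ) l9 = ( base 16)240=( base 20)18G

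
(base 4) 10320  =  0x138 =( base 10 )312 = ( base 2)100111000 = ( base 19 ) g8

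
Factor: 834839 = 233^1*3583^1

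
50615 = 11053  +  39562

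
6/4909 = 6/4909 = 0.00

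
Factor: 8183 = 7^2 * 167^1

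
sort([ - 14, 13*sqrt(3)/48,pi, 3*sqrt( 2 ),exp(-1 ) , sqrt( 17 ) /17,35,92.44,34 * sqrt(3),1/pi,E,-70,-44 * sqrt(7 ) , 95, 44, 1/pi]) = [-44*sqrt( 7), - 70, - 14, sqrt( 17 )/17, 1/pi,  1/pi, exp (  -  1 ),13 * sqrt( 3)/48,E , pi,3*sqrt(2 ), 35,44 , 34*sqrt(3),92.44,95]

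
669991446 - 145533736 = 524457710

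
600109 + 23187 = 623296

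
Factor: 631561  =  7^2 * 12889^1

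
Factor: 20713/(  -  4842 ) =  - 77/18 = -  2^(-1 )*3^( - 2 )*7^1*11^1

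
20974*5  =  104870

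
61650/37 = 1666 + 8/37 = 1666.22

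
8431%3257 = 1917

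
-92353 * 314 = -28998842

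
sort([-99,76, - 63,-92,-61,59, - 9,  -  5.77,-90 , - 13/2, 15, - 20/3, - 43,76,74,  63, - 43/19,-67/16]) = [-99,-92,-90, -63,-61, - 43, - 9,-20/3,-13/2, - 5.77, - 67/16, - 43/19,15, 59,63,  74, 76, 76]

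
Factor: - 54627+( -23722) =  - 78349 = - 47^1* 1667^1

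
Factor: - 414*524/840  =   - 9039/35 = -  3^1 * 5^ ( - 1 )*7^ ( - 1 )*23^1 * 131^1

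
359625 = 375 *959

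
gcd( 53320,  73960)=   1720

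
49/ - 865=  - 49/865 = -0.06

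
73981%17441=4217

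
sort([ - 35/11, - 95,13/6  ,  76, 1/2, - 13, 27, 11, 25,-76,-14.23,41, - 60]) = [  -  95, - 76,-60,-14.23,- 13, - 35/11, 1/2,13/6, 11,25, 27, 41,76]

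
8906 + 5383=14289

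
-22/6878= - 11/3439 = - 0.00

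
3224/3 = 1074+2/3= 1074.67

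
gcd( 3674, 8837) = 1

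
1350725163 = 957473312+393251851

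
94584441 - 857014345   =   -762429904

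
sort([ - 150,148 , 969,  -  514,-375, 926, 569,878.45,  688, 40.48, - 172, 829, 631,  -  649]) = [ - 649, - 514, - 375 , - 172 , -150,40.48, 148,569 , 631, 688, 829,878.45, 926,969 ] 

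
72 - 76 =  - 4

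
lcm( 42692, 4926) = 128076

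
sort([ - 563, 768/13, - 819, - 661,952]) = [ - 819, - 661,  -  563,768/13,952 ] 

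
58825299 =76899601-18074302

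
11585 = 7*1655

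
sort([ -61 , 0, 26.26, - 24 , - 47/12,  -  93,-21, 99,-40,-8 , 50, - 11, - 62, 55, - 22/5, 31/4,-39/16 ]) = [ - 93, - 62 ,  -  61,-40,-24, - 21, - 11, -8,-22/5,-47/12, - 39/16  ,  0, 31/4,26.26, 50, 55, 99]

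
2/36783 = 2/36783= 0.00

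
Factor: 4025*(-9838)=-39597950 = - 2^1*5^2*7^1*23^1*4919^1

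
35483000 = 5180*6850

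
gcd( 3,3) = 3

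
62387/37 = 1686+5/37= 1686.14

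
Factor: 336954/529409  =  2^1*3^1*89^1*839^(- 1) = 534/839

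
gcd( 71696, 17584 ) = 16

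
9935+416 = 10351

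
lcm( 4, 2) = 4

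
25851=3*8617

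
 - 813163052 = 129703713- 942866765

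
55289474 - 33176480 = 22112994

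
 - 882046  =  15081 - 897127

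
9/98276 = 9/98276 = 0.00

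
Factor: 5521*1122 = 6194562 =2^1*3^1*11^1 * 17^1* 5521^1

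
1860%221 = 92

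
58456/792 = 73 + 80/99 =73.81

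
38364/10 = 3836 + 2/5 =3836.40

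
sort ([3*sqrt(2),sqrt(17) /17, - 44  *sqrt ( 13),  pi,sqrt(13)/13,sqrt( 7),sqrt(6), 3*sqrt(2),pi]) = [-44*sqrt(13 ),sqrt( 17 )/17,sqrt(13 )/13,sqrt ( 6 ), sqrt(7),pi,pi, 3*sqrt( 2),3* sqrt(2)]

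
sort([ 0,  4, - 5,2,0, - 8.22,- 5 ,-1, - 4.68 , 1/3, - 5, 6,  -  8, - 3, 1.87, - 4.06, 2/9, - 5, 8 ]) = [ - 8.22, - 8, - 5, - 5, - 5, -5, - 4.68,-4.06, - 3, -1 , 0 , 0, 2/9,1/3 , 1.87, 2, 4, 6,8 ]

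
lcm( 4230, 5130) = 241110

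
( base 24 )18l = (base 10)789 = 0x315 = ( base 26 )149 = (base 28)105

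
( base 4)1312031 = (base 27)AA5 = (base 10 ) 7565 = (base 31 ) 7R1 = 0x1d8d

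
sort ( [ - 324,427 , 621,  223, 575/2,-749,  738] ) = [ - 749, - 324, 223,  575/2,427,  621,738]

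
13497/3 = 4499 = 4499.00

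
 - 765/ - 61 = 12 + 33/61 = 12.54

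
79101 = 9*8789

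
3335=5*667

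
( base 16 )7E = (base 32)3u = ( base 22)5g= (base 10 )126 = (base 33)3r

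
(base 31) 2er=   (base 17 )843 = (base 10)2383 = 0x94f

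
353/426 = 353/426=0.83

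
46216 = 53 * 872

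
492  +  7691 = 8183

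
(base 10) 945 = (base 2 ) 1110110001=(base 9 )1260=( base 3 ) 1022000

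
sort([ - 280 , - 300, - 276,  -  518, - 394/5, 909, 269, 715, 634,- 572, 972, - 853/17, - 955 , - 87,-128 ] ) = [  -  955,-572,-518, - 300, - 280, - 276, - 128, - 87, - 394/5,  -  853/17, 269,634,  715, 909,972]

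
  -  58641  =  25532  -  84173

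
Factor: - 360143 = -7^1*51449^1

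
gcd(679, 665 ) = 7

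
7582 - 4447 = 3135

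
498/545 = 498/545 = 0.91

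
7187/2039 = 3 + 1070/2039 = 3.52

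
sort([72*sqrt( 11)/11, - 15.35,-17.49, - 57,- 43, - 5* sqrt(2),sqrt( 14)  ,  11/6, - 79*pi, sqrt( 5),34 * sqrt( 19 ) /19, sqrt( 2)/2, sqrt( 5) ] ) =[ - 79*pi, - 57, - 43,-17.49, - 15.35,-5 * sqrt( 2 ),sqrt( 2 ) /2, 11/6, sqrt( 5),sqrt( 5 ),sqrt( 14 ),34*sqrt(19) /19,72*sqrt( 11 )/11]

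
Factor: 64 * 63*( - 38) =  - 153216 = - 2^7*3^2*7^1*19^1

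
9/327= 3/109 = 0.03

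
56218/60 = 28109/30 = 936.97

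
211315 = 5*42263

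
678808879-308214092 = 370594787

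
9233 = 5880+3353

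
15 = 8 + 7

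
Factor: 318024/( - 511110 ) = - 28/45 = - 2^2 * 3^ ( - 2 )*5^(-1 )*7^1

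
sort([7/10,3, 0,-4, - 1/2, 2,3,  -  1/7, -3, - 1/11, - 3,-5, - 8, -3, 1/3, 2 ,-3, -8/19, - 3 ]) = [ - 8 , - 5, -4, - 3, - 3 , - 3, - 3, - 3,- 1/2, -8/19, -1/7, - 1/11,  0,1/3,  7/10,  2,  2,3,3 ]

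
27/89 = 27/89  =  0.30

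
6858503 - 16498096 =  - 9639593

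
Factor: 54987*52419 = 3^2 * 101^1*173^1*18329^1 = 2882363553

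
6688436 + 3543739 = 10232175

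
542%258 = 26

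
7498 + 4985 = 12483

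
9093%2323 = 2124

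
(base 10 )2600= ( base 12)1608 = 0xA28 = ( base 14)d3a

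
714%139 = 19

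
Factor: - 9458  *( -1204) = 11387432 = 2^3*7^1*43^1*4729^1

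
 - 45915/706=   -  66 + 681/706 = -65.04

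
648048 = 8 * 81006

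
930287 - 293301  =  636986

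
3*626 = 1878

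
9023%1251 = 266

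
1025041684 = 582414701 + 442626983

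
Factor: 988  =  2^2*13^1 *19^1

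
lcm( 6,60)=60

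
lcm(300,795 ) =15900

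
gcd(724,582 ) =2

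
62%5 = 2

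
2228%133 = 100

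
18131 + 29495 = 47626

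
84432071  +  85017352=169449423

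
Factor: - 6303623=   -  73^1*86351^1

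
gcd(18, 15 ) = 3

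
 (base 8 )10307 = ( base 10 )4295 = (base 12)259b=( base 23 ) 82h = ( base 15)1415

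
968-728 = 240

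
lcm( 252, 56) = 504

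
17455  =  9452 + 8003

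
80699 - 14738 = 65961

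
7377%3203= 971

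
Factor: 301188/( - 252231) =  - 100396/84077  =  - 2^2*7^( - 1)* 19^1*1321^1*12011^(-1) 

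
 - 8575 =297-8872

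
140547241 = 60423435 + 80123806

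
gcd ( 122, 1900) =2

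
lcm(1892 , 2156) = 92708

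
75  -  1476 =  - 1401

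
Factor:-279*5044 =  - 2^2*3^2 * 13^1*31^1*97^1 = - 1407276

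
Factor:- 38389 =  - 13^1* 2953^1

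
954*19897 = 18981738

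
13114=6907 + 6207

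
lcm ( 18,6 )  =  18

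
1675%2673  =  1675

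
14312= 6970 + 7342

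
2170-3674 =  - 1504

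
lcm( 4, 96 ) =96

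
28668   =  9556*3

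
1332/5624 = 9/38 = 0.24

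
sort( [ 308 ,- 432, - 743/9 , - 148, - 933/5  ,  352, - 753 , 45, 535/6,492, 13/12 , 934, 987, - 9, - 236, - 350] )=[  -  753, - 432 , - 350, - 236,-933/5, - 148, - 743/9, - 9, 13/12, 45,535/6, 308,352, 492,934,  987 ] 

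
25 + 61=86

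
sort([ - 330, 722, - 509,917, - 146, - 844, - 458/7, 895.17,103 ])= [ - 844,-509, - 330 ,-146,-458/7,103,722, 895.17, 917]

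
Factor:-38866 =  - 2^1*19433^1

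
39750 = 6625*6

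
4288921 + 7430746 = 11719667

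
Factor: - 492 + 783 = 291 = 3^1 * 97^1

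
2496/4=624 =624.00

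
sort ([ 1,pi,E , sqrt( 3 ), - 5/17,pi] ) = [-5/17,1, sqrt( 3 ), E,pi, pi ]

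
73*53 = 3869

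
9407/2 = 9407/2 =4703.50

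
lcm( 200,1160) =5800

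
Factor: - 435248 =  - 2^4*11^1 *2473^1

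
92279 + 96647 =188926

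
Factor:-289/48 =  -2^( - 4)*3^( - 1 )*17^2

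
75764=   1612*47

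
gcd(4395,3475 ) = 5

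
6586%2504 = 1578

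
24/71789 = 24/71789  =  0.00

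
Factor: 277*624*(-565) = -2^4*3^1 * 5^1*13^1*113^1*277^1 = - 97659120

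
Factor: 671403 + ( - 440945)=230458 = 2^1*61^1 * 1889^1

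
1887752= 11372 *166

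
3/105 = 1/35 = 0.03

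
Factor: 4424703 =3^1*1474901^1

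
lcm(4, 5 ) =20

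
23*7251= 166773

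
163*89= 14507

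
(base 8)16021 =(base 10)7185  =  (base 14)2893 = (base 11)5442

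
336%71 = 52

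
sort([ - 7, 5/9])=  [ - 7, 5/9] 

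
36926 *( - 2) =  - 73852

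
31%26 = 5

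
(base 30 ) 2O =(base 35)2e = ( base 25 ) 39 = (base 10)84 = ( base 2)1010100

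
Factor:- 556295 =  - 5^1*31^1* 37^1*97^1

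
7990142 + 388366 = 8378508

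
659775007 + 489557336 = 1149332343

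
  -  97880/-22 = 48940/11  =  4449.09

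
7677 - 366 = 7311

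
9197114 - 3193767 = 6003347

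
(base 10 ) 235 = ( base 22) AF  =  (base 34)6V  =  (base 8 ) 353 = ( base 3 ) 22201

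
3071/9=3071/9 =341.22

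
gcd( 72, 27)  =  9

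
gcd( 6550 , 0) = 6550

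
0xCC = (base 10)204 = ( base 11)176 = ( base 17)c0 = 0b11001100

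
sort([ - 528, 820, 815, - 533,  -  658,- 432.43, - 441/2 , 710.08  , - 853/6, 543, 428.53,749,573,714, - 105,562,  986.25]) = [  -  658, - 533 , - 528, - 432.43, - 441/2, - 853/6, - 105, 428.53,543, 562, 573,  710.08, 714, 749,815,820,986.25]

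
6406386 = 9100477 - 2694091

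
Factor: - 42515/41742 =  - 2^( - 1)*3^( - 3 )*5^1*11^1 = - 55/54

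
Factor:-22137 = -3^1*47^1* 157^1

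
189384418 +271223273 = 460607691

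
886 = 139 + 747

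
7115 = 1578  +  5537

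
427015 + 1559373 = 1986388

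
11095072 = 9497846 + 1597226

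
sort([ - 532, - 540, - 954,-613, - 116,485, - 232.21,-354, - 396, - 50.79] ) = [ - 954, - 613,-540, - 532, - 396, - 354, - 232.21, - 116,-50.79,485] 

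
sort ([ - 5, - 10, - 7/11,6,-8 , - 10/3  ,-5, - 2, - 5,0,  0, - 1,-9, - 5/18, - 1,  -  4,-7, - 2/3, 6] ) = [ - 10, - 9 , - 8, - 7, - 5, - 5, - 5,-4, - 10/3,  -  2 , - 1, - 1,- 2/3, - 7/11, - 5/18,  0 , 0,6,6 ]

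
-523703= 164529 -688232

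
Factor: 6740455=5^1*59^1*73^1*313^1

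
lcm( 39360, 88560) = 354240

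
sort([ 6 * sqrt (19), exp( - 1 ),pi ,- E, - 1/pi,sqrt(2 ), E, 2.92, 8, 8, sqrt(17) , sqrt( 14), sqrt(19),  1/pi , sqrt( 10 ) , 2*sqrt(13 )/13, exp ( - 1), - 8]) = [  -  8,-E, - 1/pi, 1/pi, exp( - 1), exp ( - 1),  2*sqrt(13)/13, sqrt( 2 ), E,  2.92,  pi, sqrt(10), sqrt( 14)  ,  sqrt( 17), sqrt ( 19 ),  8 , 8,6 * sqrt(19 )]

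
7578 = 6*1263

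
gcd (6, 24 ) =6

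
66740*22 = 1468280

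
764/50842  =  382/25421= 0.02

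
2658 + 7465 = 10123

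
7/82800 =7/82800  =  0.00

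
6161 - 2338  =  3823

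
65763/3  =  21921 = 21921.00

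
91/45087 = 13/6441 = 0.00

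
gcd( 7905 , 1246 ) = 1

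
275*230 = 63250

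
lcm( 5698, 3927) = 290598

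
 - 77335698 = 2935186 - 80270884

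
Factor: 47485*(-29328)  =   - 2^4*3^1 * 5^1*13^1*47^1 * 9497^1= -1392640080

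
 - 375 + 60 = -315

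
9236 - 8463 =773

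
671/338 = 671/338 = 1.99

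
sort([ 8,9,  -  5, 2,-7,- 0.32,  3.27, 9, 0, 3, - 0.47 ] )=[ - 7,  -  5, - 0.47, - 0.32, 0  ,  2, 3,  3.27,8, 9,9]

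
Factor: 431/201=3^( - 1 )*67^(  -  1)*431^1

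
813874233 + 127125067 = 940999300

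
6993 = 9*777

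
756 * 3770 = 2850120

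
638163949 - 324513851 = 313650098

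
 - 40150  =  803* ( - 50 ) 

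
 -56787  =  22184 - 78971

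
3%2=1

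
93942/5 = 93942/5 = 18788.40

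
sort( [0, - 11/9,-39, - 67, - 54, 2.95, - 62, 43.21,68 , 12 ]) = [-67,  -  62, - 54, - 39, - 11/9, 0,2.95,  12,43.21, 68 ] 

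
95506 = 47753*2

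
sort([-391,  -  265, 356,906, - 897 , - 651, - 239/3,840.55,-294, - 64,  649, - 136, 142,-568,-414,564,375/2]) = [ - 897, - 651, - 568, - 414, - 391,- 294, - 265, - 136, - 239/3 , - 64,142,375/2,356,564,649,840.55,906]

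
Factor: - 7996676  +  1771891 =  - 5^1*7^1*293^1 * 607^1 = - 6224785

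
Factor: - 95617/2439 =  - 3^ ( - 2)*271^(  -  1)*95617^1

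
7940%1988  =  1976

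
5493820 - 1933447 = 3560373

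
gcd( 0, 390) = 390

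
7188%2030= 1098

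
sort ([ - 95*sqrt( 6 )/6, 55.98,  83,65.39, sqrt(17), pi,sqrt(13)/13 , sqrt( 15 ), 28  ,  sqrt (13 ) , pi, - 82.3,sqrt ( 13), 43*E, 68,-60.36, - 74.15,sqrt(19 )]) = [-82.3, -74.15 , -60.36, - 95*sqrt (6)/6, sqrt (13)/13, pi  ,  pi, sqrt( 13 ),sqrt(13) , sqrt ( 15), sqrt (17 ) , sqrt(19), 28, 55.98, 65.39,68,83, 43*E ]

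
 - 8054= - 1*8054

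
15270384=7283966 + 7986418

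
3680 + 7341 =11021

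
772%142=62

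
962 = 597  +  365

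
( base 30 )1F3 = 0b10101001001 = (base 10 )1353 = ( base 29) 1hj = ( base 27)1n3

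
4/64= 1/16 =0.06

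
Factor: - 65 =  - 5^1*13^1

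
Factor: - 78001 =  - 7^1*11^1*1013^1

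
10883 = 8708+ 2175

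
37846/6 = 18923/3= 6307.67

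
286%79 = 49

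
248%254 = 248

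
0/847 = 0=0.00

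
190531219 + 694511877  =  885043096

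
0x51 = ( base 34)2d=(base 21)3I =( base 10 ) 81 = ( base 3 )10000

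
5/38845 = 1/7769 = 0.00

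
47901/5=9580+1/5 = 9580.20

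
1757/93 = 18 + 83/93 = 18.89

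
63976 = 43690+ 20286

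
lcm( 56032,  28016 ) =56032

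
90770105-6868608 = 83901497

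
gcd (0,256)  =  256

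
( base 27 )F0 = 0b110010101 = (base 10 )405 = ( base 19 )126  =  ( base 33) c9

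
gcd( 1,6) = 1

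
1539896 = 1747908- 208012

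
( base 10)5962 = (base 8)13512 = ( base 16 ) 174a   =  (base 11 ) 4530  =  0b1011101001010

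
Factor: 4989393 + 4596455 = 2^3*23^1*59^1*883^1 =9585848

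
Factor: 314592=2^5*3^1*29^1*113^1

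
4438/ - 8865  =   - 4438/8865 = - 0.50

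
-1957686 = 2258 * ( - 867) 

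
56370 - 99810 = -43440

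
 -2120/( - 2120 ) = 1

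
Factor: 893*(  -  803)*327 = -234484833  =  - 3^1 *11^1*19^1*47^1*73^1*109^1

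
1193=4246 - 3053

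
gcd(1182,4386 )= 6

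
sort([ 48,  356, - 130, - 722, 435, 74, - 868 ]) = [ - 868, - 722, - 130,48, 74, 356,435]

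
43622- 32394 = 11228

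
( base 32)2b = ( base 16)4B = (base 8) 113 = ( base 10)75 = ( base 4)1023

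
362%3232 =362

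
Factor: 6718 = 2^1*3359^1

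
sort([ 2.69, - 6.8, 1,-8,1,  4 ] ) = [- 8, - 6.8,1, 1, 2.69, 4] 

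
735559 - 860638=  - 125079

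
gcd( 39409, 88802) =1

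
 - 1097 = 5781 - 6878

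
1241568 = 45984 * 27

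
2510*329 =825790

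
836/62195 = 836/62195 = 0.01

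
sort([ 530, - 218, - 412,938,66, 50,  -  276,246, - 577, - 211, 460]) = [-577, - 412, - 276, - 218,-211,50,66, 246, 460, 530, 938] 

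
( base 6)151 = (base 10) 67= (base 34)1X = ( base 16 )43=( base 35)1w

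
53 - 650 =-597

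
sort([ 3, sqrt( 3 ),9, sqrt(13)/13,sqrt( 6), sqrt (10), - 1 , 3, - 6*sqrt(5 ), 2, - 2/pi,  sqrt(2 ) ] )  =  [ - 6*sqrt( 5 ),-1, - 2/pi,sqrt (13 ) /13,sqrt(2 ) , sqrt( 3 ),  2, sqrt(6 ), 3,3,sqrt(10 ),9] 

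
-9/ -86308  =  9/86308 = 0.00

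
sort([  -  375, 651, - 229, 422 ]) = [ - 375, - 229, 422,  651]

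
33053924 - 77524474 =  - 44470550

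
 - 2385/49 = - 49  +  16/49= - 48.67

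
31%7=3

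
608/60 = 152/15  =  10.13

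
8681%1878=1169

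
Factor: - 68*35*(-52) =123760  =  2^4 * 5^1 * 7^1*13^1*17^1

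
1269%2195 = 1269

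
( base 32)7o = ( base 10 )248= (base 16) f8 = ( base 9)305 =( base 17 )ea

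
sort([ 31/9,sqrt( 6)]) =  [ sqrt( 6), 31/9]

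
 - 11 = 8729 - 8740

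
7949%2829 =2291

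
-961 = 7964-8925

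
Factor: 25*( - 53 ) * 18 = - 23850  =  -2^1*3^2 * 5^2*53^1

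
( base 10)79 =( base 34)2B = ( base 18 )47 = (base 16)4F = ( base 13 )61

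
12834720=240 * 53478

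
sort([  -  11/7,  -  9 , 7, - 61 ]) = [-61,  -  9, - 11/7,7]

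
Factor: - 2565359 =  - 53^1*97^1*499^1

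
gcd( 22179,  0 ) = 22179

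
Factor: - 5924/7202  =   - 2^1 * 13^( - 1 ) * 277^ (-1 )*1481^1 =- 2962/3601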